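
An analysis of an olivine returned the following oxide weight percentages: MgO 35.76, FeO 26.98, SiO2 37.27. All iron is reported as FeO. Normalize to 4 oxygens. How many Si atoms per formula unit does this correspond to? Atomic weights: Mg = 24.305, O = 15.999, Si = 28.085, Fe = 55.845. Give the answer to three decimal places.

0.991 Si apfu

MgO (M=40.304): mol = 0.88726; Mg = 0.88726, O = 0.88726.
FeO (M=71.844): mol = 0.37554; Fe = 0.37554, O = 0.37554.
SiO2 (M=60.083): mol = 0.62031; Si = 0.62031, O = 1.24062.
ΣO = 2.50342; factor = 4/ΣO = 1.59781.
Si apfu = 0.62031 × 1.59781 = 0.991.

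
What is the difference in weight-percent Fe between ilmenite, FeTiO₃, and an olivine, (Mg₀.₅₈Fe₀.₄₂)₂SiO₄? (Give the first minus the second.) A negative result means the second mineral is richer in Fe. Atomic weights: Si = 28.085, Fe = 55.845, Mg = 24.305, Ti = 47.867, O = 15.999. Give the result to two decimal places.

M(FeTiO₃) = 151.709 g/mol, so wt% Fe = 55.845/151.709 × 100 = 36.81%.
M((Mg₀.₅₈Fe₀.₄₂)₂SiO₄) = 167.185 g/mol, so wt% Fe = 46.910/167.185 × 100 = 28.06%.
36.81 − 28.06 = 8.75 pp.

8.75 percentage points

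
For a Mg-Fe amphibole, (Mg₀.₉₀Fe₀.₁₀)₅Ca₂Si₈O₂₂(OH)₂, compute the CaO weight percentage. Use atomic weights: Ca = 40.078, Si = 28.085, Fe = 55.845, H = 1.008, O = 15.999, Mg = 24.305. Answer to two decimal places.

13.54 wt%

Formula mass = 828.123 g/mol.
2 Ca → 2.0000 mol CaO per formula unit; M(CaO) = 56.077, so CaO mass = 112.154 g.
112.154/828.123 × 100 = 13.54 wt%.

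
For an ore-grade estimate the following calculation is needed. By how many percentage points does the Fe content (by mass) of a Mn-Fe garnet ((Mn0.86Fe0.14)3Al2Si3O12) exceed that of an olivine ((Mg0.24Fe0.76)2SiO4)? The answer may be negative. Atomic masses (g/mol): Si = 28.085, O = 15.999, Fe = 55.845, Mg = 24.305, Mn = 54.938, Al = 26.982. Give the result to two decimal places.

Fe in (Mn0.86Fe0.14)3Al2Si3O12: molar mass 495.402 g/mol; 0.42×55.845 = 23.455 g → 4.73 wt%.
Fe in (Mg0.24Fe0.76)2SiO4: molar mass 188.632 g/mol; 1.52×55.845 = 84.884 g → 45.00 wt%.
Difference = 4.73 − 45.00 = -40.27 percentage points.

-40.27 percentage points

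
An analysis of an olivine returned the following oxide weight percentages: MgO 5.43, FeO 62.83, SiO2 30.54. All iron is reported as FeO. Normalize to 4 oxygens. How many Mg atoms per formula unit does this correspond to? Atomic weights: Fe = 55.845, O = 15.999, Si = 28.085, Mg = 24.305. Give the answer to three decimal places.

0.266 Mg apfu

5.43 wt% MgO ÷ 40.304 g/mol = 0.13473 mol, giving 0.13473 Mg and 0.13473 O.
62.83 wt% FeO ÷ 71.844 g/mol = 0.87453 mol, giving 0.87453 Fe and 0.87453 O.
30.54 wt% SiO2 ÷ 60.083 g/mol = 0.50830 mol, giving 0.50830 Si and 1.01660 O.
Oxygen sums to 2.02586; scaling by 4/2.02586 = 1.97447 puts the formula on 4 O.
Mg: 0.13473 × 1.97447 = 0.266 atoms per formula unit.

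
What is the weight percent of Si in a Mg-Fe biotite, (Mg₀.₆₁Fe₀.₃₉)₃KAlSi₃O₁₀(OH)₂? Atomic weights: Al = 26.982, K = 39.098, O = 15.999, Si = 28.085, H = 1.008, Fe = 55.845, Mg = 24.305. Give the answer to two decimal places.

M((Mg₀.₆₁Fe₀.₃₉)₃KAlSi₃O₁₀(OH)₂) = 454.156 g/mol.
Si contributes 3 × 28.085 = 84.255 g per mole.
84.255/454.156 = 0.1855 → 18.55%.

18.55 mass %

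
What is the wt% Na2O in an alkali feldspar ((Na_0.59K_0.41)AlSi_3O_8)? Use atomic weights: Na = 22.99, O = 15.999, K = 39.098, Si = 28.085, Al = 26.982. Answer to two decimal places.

Formula mass = 268.823 g/mol.
0.59 Na → 0.2950 mol Na2O per formula unit; M(Na2O) = 61.979, so Na2O mass = 18.284 g.
18.284/268.823 × 100 = 6.80 wt%.

6.80 wt%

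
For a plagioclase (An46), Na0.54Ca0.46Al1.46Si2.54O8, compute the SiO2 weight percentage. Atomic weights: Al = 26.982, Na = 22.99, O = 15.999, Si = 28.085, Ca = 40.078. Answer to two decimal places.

56.61 wt%

Molar mass of Na0.54Ca0.46Al1.46Si2.54O8 = 0.54·22.99 + 0.46·40.078 + 1.46·26.982 + 2.54·28.085 + 8·15.999 = 269.572 g/mol.
Each formula unit contains 2.54 Si, equivalent to 2.54/1 = 2.5400 mol SiO2.
M(SiO2) = 1×28.085 + 2×15.999 = 60.083 g/mol.
Mass of SiO2 per formula unit = 2.5400 × 60.083 = 152.611 g.
SiO2 wt% = 152.611 / 269.572 × 100 = 56.61%.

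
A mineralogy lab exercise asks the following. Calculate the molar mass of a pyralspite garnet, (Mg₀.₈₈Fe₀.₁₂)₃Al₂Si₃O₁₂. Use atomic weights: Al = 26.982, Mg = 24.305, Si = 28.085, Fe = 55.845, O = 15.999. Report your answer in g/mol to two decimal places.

The formula mass is the sum 2.64(24.305) + 0.36(55.845) + 2(26.982) + 3(28.085) + 12(15.999).

414.48 g/mol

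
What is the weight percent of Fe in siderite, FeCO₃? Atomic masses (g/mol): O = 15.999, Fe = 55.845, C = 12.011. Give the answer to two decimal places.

Formula mass = 1·55.845 + 1·12.011 + 3·15.999 = 115.853 g/mol, of which 55.845 g is Fe.
So Fe makes up 55.845/115.853 = 0.4820 of the mass, i.e. 48.20%.

48.20 mass %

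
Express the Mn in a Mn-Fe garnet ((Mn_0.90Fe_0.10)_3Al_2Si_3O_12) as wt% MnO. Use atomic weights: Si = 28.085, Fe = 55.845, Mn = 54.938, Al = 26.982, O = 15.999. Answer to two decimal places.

Molar mass of (Mn_0.90Fe_0.10)_3Al_2Si_3O_12 = 2.70*54.938 + 0.30*55.845 + 2*26.982 + 3*28.085 + 12*15.999 = 495.293 g/mol.
Each formula unit contains 2.70 Mn, equivalent to 2.70/1 = 2.7000 mol MnO.
M(MnO) = 1×54.938 + 1×15.999 = 70.937 g/mol.
Mass of MnO per formula unit = 2.7000 × 70.937 = 191.530 g.
MnO wt% = 191.530 / 495.293 × 100 = 38.67%.

38.67 wt%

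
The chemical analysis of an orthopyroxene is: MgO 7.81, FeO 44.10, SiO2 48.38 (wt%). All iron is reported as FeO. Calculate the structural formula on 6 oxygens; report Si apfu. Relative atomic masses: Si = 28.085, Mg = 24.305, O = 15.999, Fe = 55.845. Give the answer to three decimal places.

1.998 Si apfu

MgO: 7.81/40.304 = 0.19378 mol → 0.19378 mol Mg, 0.19378 mol O.
FeO: 44.10/71.844 = 0.61383 mol → 0.61383 mol Fe, 0.61383 mol O.
SiO2: 48.38/60.083 = 0.80522 mol → 0.80522 mol Si, 1.61044 mol O.
Total oxygen = 2.41805 mol. Normalization factor = 6/2.41805 = 2.48134.
Si per 6 O = 0.80522 × 2.48134 = 1.998.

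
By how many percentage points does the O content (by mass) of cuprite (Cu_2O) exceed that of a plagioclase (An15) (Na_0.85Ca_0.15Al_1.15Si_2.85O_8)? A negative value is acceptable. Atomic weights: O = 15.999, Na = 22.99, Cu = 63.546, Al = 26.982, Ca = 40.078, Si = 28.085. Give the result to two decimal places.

-37.19 percentage points

First mineral: 15.999 g O in 143.091 g formula = 11.18 wt% O.
Second mineral: 127.992 g O in 264.617 g formula = 48.37 wt% O.
11.18% − 48.37% gives a difference of -37.19 percentage points.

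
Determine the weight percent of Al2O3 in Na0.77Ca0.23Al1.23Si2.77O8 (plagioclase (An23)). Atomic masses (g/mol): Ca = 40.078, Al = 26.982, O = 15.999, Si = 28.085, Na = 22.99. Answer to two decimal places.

23.58 wt%

Molar mass of Na0.77Ca0.23Al1.23Si2.77O8 = 0.77·22.99 + 0.23·40.078 + 1.23·26.982 + 2.77·28.085 + 8·15.999 = 265.896 g/mol.
Each formula unit contains 1.23 Al, equivalent to 1.23/2 = 0.6150 mol Al2O3.
M(Al2O3) = 2×26.982 + 3×15.999 = 101.961 g/mol.
Mass of Al2O3 per formula unit = 0.6150 × 101.961 = 62.706 g.
Al2O3 wt% = 62.706 / 265.896 × 100 = 23.58%.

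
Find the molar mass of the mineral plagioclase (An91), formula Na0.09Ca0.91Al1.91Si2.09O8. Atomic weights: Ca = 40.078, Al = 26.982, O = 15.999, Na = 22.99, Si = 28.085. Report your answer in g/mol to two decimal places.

276.77 g/mol

The formula mass is the sum 0.09(22.99) + 0.91(40.078) + 1.91(26.982) + 2.09(28.085) + 8(15.999).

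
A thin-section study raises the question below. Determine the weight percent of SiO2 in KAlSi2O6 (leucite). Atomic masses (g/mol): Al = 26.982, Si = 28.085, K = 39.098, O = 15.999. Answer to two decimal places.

55.06 wt%

Formula mass = 218.244 g/mol.
2 Si → 2.0000 mol SiO2 per formula unit; M(SiO2) = 60.083, so SiO2 mass = 120.166 g.
120.166/218.244 × 100 = 55.06 wt%.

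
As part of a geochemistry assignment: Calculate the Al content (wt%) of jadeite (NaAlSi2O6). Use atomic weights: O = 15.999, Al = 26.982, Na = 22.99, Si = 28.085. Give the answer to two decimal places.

13.35 wt%

M(NaAlSi2O6) = 202.136 g/mol.
Al contributes 1 × 26.982 = 26.982 g per mole.
26.982/202.136 = 0.1335 → 13.35%.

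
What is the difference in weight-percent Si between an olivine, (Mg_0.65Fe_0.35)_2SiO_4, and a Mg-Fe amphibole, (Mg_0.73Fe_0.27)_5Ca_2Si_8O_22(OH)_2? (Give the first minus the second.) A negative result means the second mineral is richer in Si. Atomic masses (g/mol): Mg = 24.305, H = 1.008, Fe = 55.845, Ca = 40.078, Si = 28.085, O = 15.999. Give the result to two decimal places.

First mineral: 28.085 g Si in 162.769 g formula = 17.25 wt% Si.
Second mineral: 224.680 g Si in 854.932 g formula = 26.28 wt% Si.
17.25% − 26.28% gives a difference of -9.03 percentage points.

-9.03 percentage points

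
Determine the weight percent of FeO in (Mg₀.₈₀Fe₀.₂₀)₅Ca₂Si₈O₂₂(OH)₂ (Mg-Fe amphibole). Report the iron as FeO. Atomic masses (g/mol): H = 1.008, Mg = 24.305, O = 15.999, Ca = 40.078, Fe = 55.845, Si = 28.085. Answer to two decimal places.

8.51 wt%

Molar mass of (Mg₀.₈₀Fe₀.₂₀)₅Ca₂Si₈O₂₂(OH)₂ = 4×24.305 + 1×55.845 + 2×40.078 + 8×28.085 + 24×15.999 + 2×1.008 = 843.893 g/mol.
Each formula unit contains 1 Fe, equivalent to 1/1 = 1.0000 mol FeO.
M(FeO) = 1×55.845 + 1×15.999 = 71.844 g/mol.
Mass of FeO per formula unit = 1.0000 × 71.844 = 71.844 g.
FeO wt% = 71.844 / 843.893 × 100 = 8.51%.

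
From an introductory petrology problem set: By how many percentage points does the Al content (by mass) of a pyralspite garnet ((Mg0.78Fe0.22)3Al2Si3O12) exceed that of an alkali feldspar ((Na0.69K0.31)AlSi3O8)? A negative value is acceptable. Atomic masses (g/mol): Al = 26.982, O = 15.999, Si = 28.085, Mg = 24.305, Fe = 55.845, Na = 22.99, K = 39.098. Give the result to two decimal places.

2.63 percentage points

M((Mg0.78Fe0.22)3Al2Si3O12) = 423.938 g/mol, so wt% Al = 53.964/423.938 × 100 = 12.73%.
M((Na0.69K0.31)AlSi3O8) = 267.212 g/mol, so wt% Al = 26.982/267.212 × 100 = 10.10%.
12.73 − 10.10 = 2.63 pp.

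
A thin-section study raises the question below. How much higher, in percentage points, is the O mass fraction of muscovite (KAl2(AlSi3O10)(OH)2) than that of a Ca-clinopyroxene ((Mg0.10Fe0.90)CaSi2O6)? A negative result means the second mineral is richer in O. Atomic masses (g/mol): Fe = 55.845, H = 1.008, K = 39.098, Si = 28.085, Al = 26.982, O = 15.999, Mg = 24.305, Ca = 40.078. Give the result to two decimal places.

9.01 percentage points

First mineral: 191.988 g O in 398.303 g formula = 48.20 wt% O.
Second mineral: 95.994 g O in 244.933 g formula = 39.19 wt% O.
48.20% − 39.19% gives a difference of 9.01 percentage points.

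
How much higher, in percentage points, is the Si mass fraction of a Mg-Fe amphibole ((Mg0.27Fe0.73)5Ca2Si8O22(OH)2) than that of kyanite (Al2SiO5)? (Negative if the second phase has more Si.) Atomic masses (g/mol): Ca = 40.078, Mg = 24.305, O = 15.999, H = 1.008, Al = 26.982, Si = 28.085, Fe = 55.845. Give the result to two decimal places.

6.89 percentage points

M((Mg0.27Fe0.73)5Ca2Si8O22(OH)2) = 927.474 g/mol, so wt% Si = 224.680/927.474 × 100 = 24.22%.
M(Al2SiO5) = 162.044 g/mol, so wt% Si = 28.085/162.044 × 100 = 17.33%.
24.22 − 17.33 = 6.89 pp.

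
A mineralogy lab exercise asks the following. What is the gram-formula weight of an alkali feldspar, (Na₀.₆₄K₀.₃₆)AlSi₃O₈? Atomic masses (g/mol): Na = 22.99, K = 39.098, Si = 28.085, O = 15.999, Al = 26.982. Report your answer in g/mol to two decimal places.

The formula mass is the sum 0.64·22.99 + 0.36·39.098 + 1·26.982 + 3·28.085 + 8·15.999.

268.02 g/mol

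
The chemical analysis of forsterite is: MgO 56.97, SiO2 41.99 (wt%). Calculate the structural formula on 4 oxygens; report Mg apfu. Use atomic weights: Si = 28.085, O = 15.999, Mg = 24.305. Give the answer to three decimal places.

MgO: 56.97/40.304 = 1.41351 mol → 1.41351 mol Mg, 1.41351 mol O.
SiO2: 41.99/60.083 = 0.69887 mol → 0.69887 mol Si, 1.39774 mol O.
Total oxygen = 2.81125 mol. Normalization factor = 4/2.81125 = 1.42285.
Mg per 4 O = 1.41351 × 1.42285 = 2.011.

2.011 Mg apfu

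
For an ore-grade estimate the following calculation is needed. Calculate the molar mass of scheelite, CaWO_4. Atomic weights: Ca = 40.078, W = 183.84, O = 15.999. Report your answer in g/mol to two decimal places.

Ca: 1 × 40.078 = 40.0780
W: 1 × 183.84 = 183.8400
O: 4 × 15.999 = 63.9960
Summing the contributions gives the formula mass.

287.91 g/mol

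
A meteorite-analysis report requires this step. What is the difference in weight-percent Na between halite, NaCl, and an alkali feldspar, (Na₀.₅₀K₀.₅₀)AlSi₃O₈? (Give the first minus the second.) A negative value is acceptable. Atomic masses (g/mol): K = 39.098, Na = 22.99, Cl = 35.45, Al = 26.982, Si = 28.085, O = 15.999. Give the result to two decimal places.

M(NaCl) = 58.440 g/mol, so wt% Na = 22.990/58.440 × 100 = 39.34%.
M((Na₀.₅₀K₀.₅₀)AlSi₃O₈) = 270.273 g/mol, so wt% Na = 11.495/270.273 × 100 = 4.25%.
39.34 − 4.25 = 35.09 pp.

35.09 percentage points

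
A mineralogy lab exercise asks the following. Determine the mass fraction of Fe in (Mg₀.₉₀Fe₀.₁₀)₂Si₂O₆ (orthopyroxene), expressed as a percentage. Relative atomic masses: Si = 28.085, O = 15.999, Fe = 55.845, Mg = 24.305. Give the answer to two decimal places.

5.39 mass %

Molar mass of (Mg₀.₉₀Fe₀.₁₀)₂Si₂O₆: 1.80*24.305 + 0.20*55.845 + 2*28.085 + 6*15.999 = 207.082 g/mol.
Mass of Fe per formula unit: 0.20 × 55.845 = 11.169 g.
Weight fraction Fe = 11.169 / 207.082 = 0.0539.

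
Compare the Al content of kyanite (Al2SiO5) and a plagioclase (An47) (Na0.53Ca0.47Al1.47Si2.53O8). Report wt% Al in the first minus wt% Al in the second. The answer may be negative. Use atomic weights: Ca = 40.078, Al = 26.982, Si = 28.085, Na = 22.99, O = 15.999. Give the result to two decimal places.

18.60 percentage points

First mineral: 53.964 g Al in 162.044 g formula = 33.30 wt% Al.
Second mineral: 39.664 g Al in 269.732 g formula = 14.70 wt% Al.
33.30% − 14.70% gives a difference of 18.60 percentage points.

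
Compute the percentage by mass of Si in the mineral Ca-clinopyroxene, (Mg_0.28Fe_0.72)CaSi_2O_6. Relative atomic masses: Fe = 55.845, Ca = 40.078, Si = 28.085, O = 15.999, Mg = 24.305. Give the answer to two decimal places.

23.48 weight percent

M((Mg_0.28Fe_0.72)CaSi_2O_6) = 239.256 g/mol.
Si contributes 2 × 28.085 = 56.170 g per mole.
56.170/239.256 = 0.2348 → 23.48%.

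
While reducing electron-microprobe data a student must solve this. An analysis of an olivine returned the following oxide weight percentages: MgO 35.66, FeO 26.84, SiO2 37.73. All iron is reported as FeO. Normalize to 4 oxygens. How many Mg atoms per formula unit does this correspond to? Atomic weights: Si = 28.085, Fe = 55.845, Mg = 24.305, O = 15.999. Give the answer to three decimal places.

35.66 wt% MgO ÷ 40.304 g/mol = 0.88478 mol, giving 0.88478 Mg and 0.88478 O.
26.84 wt% FeO ÷ 71.844 g/mol = 0.37359 mol, giving 0.37359 Fe and 0.37359 O.
37.73 wt% SiO2 ÷ 60.083 g/mol = 0.62796 mol, giving 0.62796 Si and 1.25592 O.
Oxygen sums to 2.51429; scaling by 4/2.51429 = 1.59091 puts the formula on 4 O.
Mg: 0.88478 × 1.59091 = 1.408 atoms per formula unit.

1.408 Mg apfu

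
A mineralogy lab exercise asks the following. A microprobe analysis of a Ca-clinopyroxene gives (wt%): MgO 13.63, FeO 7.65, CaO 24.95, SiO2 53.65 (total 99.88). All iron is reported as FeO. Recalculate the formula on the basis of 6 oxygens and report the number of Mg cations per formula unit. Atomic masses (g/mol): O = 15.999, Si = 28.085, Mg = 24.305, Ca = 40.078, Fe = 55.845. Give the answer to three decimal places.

0.758 Mg apfu

MgO (M=40.304): mol = 0.33818; Mg = 0.33818, O = 0.33818.
FeO (M=71.844): mol = 0.10648; Fe = 0.10648, O = 0.10648.
CaO (M=56.077): mol = 0.44492; Ca = 0.44492, O = 0.44492.
SiO2 (M=60.083): mol = 0.89293; Si = 0.89293, O = 1.78586.
ΣO = 2.67544; factor = 6/ΣO = 2.24262.
Mg apfu = 0.33818 × 2.24262 = 0.758.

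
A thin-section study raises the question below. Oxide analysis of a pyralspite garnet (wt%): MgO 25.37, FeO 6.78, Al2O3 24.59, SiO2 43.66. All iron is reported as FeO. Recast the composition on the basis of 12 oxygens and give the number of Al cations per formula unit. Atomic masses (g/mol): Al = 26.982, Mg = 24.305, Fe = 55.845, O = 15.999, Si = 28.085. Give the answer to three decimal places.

MgO (M=40.304): mol = 0.62947; Mg = 0.62947, O = 0.62947.
FeO (M=71.844): mol = 0.09437; Fe = 0.09437, O = 0.09437.
Al2O3 (M=101.961): mol = 0.24117; Al = 0.48234, O = 0.72351.
SiO2 (M=60.083): mol = 0.72666; Si = 0.72666, O = 1.45332.
ΣO = 2.90067; factor = 12/ΣO = 4.13698.
Al apfu = 0.48234 × 4.13698 = 1.995.

1.995 Al apfu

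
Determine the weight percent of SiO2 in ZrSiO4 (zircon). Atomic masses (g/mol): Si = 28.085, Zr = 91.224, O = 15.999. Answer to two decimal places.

32.78 wt%

M(ZrSiO4) = 183.305 g/mol; M(SiO2) = 60.083 g/mol.
Moles SiO2 per formula unit = 1 Si ÷ 1 = 1.0000.
SiO2 fraction = (1.0000 × 60.083) / 183.305 = 60.083/183.305 = 0.3278.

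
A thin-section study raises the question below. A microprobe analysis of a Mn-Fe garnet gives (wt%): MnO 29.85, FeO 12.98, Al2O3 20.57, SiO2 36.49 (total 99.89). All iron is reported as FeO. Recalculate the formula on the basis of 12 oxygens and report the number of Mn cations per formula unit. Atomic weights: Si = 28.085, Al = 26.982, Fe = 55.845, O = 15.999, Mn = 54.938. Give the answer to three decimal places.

MnO: 29.85/70.937 = 0.42080 mol → 0.42080 mol Mn, 0.42080 mol O.
FeO: 12.98/71.844 = 0.18067 mol → 0.18067 mol Fe, 0.18067 mol O.
Al2O3: 20.57/101.961 = 0.20174 mol → 0.40348 mol Al, 0.60522 mol O.
SiO2: 36.49/60.083 = 0.60733 mol → 0.60733 mol Si, 1.21466 mol O.
Total oxygen = 2.42135 mol. Normalization factor = 12/2.42135 = 4.95591.
Mn per 12 O = 0.42080 × 4.95591 = 2.085.

2.085 Mn apfu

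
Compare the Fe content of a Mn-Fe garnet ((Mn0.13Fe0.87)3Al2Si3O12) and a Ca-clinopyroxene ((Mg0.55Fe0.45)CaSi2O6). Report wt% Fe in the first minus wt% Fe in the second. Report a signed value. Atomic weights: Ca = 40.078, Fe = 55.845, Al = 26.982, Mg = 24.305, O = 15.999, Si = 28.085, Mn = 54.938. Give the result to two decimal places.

First mineral: 145.755 g Fe in 497.388 g formula = 29.30 wt% Fe.
Second mineral: 25.130 g Fe in 230.740 g formula = 10.89 wt% Fe.
29.30% − 10.89% gives a difference of 18.41 percentage points.

18.41 percentage points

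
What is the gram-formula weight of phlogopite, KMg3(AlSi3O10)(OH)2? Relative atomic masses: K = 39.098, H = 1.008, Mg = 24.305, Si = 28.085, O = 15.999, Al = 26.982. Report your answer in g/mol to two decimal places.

417.25 g/mol

The formula mass is the sum 1(39.098) + 3(24.305) + 1(26.982) + 3(28.085) + 12(15.999) + 2(1.008).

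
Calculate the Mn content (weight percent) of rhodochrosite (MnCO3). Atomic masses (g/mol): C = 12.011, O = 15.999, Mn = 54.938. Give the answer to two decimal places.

47.79 weight percent

M(MnCO3) = 114.946 g/mol.
Mn contributes 1 × 54.938 = 54.938 g per mole.
54.938/114.946 = 0.4779 → 47.79%.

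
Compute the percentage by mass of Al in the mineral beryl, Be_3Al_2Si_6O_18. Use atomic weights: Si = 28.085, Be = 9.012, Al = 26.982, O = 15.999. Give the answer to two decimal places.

Molar mass of Be_3Al_2Si_6O_18: 3*9.012 + 2*26.982 + 6*28.085 + 18*15.999 = 537.492 g/mol.
Mass of Al per formula unit: 2 × 26.982 = 53.964 g.
Weight fraction Al = 53.964 / 537.492 = 0.1004.

10.04 wt%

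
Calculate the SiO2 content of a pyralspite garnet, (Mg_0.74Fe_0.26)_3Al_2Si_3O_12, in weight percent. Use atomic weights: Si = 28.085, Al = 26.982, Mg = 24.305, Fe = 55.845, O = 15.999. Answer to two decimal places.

Formula mass = 427.723 g/mol.
3 Si → 3.0000 mol SiO2 per formula unit; M(SiO2) = 60.083, so SiO2 mass = 180.249 g.
180.249/427.723 × 100 = 42.14 wt%.

42.14 wt%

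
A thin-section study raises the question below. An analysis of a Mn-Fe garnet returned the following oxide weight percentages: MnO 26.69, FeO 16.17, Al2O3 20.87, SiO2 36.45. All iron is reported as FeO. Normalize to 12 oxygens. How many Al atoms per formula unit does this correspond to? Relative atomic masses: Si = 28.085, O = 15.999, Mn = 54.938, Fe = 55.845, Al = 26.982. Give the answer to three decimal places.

26.69 wt% MnO ÷ 70.937 g/mol = 0.37625 mol, giving 0.37625 Mn and 0.37625 O.
16.17 wt% FeO ÷ 71.844 g/mol = 0.22507 mol, giving 0.22507 Fe and 0.22507 O.
20.87 wt% Al2O3 ÷ 101.961 g/mol = 0.20469 mol, giving 0.40938 Al and 0.61407 O.
36.45 wt% SiO2 ÷ 60.083 g/mol = 0.60666 mol, giving 0.60666 Si and 1.21332 O.
Oxygen sums to 2.42871; scaling by 12/2.42871 = 4.94089 puts the formula on 12 O.
Al: 0.40938 × 4.94089 = 2.023 atoms per formula unit.

2.023 Al apfu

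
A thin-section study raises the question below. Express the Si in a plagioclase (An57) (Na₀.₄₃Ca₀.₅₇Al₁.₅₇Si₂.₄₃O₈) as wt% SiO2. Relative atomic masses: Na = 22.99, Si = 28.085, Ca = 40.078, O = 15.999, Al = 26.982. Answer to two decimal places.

M(Na₀.₄₃Ca₀.₅₇Al₁.₅₇Si₂.₄₃O₈) = 271.330 g/mol; M(SiO2) = 60.083 g/mol.
Moles SiO2 per formula unit = 2.43 Si ÷ 1 = 2.4300.
SiO2 fraction = (2.4300 × 60.083) / 271.330 = 146.002/271.330 = 0.5381.

53.81 wt%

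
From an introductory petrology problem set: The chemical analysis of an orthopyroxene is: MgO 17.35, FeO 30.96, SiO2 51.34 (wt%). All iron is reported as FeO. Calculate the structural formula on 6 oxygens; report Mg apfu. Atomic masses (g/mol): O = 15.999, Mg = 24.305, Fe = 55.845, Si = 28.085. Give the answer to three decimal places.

MgO: 17.35/40.304 = 0.43048 mol → 0.43048 mol Mg, 0.43048 mol O.
FeO: 30.96/71.844 = 0.43093 mol → 0.43093 mol Fe, 0.43093 mol O.
SiO2: 51.34/60.083 = 0.85448 mol → 0.85448 mol Si, 1.70896 mol O.
Total oxygen = 2.57037 mol. Normalization factor = 6/2.57037 = 2.33429.
Mg per 6 O = 0.43048 × 2.33429 = 1.005.

1.005 Mg apfu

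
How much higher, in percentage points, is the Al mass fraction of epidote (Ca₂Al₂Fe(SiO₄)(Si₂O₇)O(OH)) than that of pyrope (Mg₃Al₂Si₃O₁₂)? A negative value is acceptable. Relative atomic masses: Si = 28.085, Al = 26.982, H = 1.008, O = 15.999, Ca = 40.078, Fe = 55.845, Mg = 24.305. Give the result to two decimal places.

-2.22 percentage points

First mineral: 53.964 g Al in 483.215 g formula = 11.17 wt% Al.
Second mineral: 53.964 g Al in 403.122 g formula = 13.39 wt% Al.
11.17% − 13.39% gives a difference of -2.22 percentage points.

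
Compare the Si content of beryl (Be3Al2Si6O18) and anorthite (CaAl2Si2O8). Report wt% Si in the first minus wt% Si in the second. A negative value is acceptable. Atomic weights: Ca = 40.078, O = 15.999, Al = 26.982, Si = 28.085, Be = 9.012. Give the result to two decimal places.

M(Be3Al2Si6O18) = 537.492 g/mol, so wt% Si = 168.510/537.492 × 100 = 31.35%.
M(CaAl2Si2O8) = 278.204 g/mol, so wt% Si = 56.170/278.204 × 100 = 20.19%.
31.35 − 20.19 = 11.16 pp.

11.16 percentage points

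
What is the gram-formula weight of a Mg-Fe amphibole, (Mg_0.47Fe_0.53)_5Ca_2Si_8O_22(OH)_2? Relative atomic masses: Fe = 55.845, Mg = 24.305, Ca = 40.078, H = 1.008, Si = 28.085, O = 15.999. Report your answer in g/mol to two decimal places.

895.93 g/mol

M = 2.35*24.305 + 2.65*55.845 + 2*40.078 + 8*28.085 + 24*15.999 + 2*1.008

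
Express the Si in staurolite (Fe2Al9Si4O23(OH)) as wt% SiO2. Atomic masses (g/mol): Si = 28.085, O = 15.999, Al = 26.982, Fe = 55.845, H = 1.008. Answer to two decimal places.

28.21 wt%

Formula mass = 851.852 g/mol.
4 Si → 4.0000 mol SiO2 per formula unit; M(SiO2) = 60.083, so SiO2 mass = 240.332 g.
240.332/851.852 × 100 = 28.21 wt%.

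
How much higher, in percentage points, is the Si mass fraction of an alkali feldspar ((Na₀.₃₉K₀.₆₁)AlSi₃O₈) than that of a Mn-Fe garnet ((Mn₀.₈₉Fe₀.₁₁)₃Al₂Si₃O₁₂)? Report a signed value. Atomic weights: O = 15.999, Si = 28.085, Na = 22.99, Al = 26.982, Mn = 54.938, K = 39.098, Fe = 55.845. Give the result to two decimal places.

13.96 percentage points

M((Na₀.₃₉K₀.₆₁)AlSi₃O₈) = 272.045 g/mol, so wt% Si = 84.255/272.045 × 100 = 30.97%.
M((Mn₀.₈₉Fe₀.₁₁)₃Al₂Si₃O₁₂) = 495.320 g/mol, so wt% Si = 84.255/495.320 × 100 = 17.01%.
30.97 − 17.01 = 13.96 pp.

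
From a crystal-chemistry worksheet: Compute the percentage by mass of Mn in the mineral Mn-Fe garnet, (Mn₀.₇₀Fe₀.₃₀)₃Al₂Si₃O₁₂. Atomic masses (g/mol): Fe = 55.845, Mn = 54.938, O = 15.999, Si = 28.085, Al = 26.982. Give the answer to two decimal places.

23.27 wt%

M((Mn₀.₇₀Fe₀.₃₀)₃Al₂Si₃O₁₂) = 495.837 g/mol.
Mn contributes 2.10 × 54.938 = 115.370 g per mole.
115.370/495.837 = 0.2327 → 23.27%.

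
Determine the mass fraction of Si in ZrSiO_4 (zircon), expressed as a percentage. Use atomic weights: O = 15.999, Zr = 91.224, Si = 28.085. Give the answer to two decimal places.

Molar mass of ZrSiO_4: 1·91.224 + 1·28.085 + 4·15.999 = 183.305 g/mol.
Mass of Si per formula unit: 1 × 28.085 = 28.085 g.
Weight fraction Si = 28.085 / 183.305 = 0.1532.

15.32 wt%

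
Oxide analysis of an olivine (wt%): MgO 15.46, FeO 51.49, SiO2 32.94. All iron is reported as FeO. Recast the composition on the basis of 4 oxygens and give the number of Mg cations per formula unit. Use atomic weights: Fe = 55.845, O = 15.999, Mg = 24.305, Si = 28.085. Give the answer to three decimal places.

15.46 wt% MgO ÷ 40.304 g/mol = 0.38358 mol, giving 0.38358 Mg and 0.38358 O.
51.49 wt% FeO ÷ 71.844 g/mol = 0.71669 mol, giving 0.71669 Fe and 0.71669 O.
32.94 wt% SiO2 ÷ 60.083 g/mol = 0.54824 mol, giving 0.54824 Si and 1.09648 O.
Oxygen sums to 2.19675; scaling by 4/2.19675 = 1.82087 puts the formula on 4 O.
Mg: 0.38358 × 1.82087 = 0.698 atoms per formula unit.

0.698 Mg apfu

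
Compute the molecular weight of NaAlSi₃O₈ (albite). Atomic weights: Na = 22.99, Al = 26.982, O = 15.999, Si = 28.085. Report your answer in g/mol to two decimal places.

The formula mass is the sum 1×22.99 + 1×26.982 + 3×28.085 + 8×15.999.

262.22 g/mol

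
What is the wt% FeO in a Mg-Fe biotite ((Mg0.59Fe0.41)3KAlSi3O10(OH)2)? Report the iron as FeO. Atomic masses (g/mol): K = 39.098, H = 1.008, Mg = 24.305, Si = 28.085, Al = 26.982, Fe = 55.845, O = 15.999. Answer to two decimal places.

19.38 wt%

Formula mass = 456.048 g/mol.
1.23 Fe → 1.2300 mol FeO per formula unit; M(FeO) = 71.844, so FeO mass = 88.368 g.
88.368/456.048 × 100 = 19.38 wt%.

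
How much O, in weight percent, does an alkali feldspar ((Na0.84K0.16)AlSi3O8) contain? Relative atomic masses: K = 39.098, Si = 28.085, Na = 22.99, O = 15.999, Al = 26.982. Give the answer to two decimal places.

48.34 weight percent

Formula mass = 0.84×22.99 + 0.16×39.098 + 1×26.982 + 3×28.085 + 8×15.999 = 264.796 g/mol, of which 127.992 g is O.
So O makes up 127.992/264.796 = 0.4834 of the mass, i.e. 48.34%.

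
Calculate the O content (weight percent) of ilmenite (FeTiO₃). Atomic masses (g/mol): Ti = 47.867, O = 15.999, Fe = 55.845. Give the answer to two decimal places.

Formula mass = 1·55.845 + 1·47.867 + 3·15.999 = 151.709 g/mol, of which 47.997 g is O.
So O makes up 47.997/151.709 = 0.3164 of the mass, i.e. 31.64%.

31.64 weight percent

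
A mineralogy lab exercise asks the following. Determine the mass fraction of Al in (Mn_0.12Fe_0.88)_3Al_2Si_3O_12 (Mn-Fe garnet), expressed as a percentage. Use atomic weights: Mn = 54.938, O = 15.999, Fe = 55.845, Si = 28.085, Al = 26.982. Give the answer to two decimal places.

Formula mass = 0.36×54.938 + 2.64×55.845 + 2×26.982 + 3×28.085 + 12×15.999 = 497.415 g/mol, of which 53.964 g is Al.
So Al makes up 53.964/497.415 = 0.1085 of the mass, i.e. 10.85%.

10.85 mass %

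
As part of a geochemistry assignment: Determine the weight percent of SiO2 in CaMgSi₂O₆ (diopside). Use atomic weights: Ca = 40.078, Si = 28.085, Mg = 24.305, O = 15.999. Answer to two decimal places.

55.49 wt%

M(CaMgSi₂O₆) = 216.547 g/mol; M(SiO2) = 60.083 g/mol.
Moles SiO2 per formula unit = 2 Si ÷ 1 = 2.0000.
SiO2 fraction = (2.0000 × 60.083) / 216.547 = 120.166/216.547 = 0.5549.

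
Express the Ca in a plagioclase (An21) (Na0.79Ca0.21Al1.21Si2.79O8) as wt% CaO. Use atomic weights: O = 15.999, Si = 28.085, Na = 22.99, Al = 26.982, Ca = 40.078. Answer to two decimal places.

4.43 wt%

Formula mass = 265.576 g/mol.
0.21 Ca → 0.2100 mol CaO per formula unit; M(CaO) = 56.077, so CaO mass = 11.776 g.
11.776/265.576 × 100 = 4.43 wt%.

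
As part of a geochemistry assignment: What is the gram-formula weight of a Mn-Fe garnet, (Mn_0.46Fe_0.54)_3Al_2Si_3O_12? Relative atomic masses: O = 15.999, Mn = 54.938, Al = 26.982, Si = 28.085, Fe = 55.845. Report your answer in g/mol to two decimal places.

M = 1.38(54.938) + 1.62(55.845) + 2(26.982) + 3(28.085) + 12(15.999)

496.49 g/mol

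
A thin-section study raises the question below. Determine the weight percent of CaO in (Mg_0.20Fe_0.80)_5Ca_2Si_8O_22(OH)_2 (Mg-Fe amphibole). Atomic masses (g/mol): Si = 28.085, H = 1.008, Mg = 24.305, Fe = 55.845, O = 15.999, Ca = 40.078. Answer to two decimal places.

Formula mass = 938.513 g/mol.
2 Ca → 2.0000 mol CaO per formula unit; M(CaO) = 56.077, so CaO mass = 112.154 g.
112.154/938.513 × 100 = 11.95 wt%.

11.95 wt%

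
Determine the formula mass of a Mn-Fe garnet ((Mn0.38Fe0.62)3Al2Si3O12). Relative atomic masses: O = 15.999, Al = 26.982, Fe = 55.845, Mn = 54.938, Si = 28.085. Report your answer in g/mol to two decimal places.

The formula mass is the sum 1.14(54.938) + 1.86(55.845) + 2(26.982) + 3(28.085) + 12(15.999).

496.71 g/mol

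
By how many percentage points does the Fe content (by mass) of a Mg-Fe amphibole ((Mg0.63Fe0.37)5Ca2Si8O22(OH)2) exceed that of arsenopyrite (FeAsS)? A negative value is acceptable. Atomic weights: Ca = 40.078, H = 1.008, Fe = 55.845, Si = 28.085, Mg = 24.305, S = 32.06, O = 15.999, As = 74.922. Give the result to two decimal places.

M((Mg0.63Fe0.37)5Ca2Si8O22(OH)2) = 870.702 g/mol, so wt% Fe = 103.313/870.702 × 100 = 11.87%.
M(FeAsS) = 162.827 g/mol, so wt% Fe = 55.845/162.827 × 100 = 34.30%.
11.87 − 34.30 = -22.43 pp.

-22.43 percentage points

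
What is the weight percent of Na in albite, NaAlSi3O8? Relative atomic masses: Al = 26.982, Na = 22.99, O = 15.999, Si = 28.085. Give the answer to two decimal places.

M(NaAlSi3O8) = 262.219 g/mol.
Na contributes 1 × 22.99 = 22.990 g per mole.
22.990/262.219 = 0.0877 → 8.77%.

8.77 mass %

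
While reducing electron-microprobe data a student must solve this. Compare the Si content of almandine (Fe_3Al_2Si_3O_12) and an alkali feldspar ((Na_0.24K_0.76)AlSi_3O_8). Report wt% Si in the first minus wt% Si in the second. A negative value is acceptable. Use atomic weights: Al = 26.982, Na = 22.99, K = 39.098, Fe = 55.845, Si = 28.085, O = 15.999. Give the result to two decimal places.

-13.77 percentage points

First mineral: 84.255 g Si in 497.742 g formula = 16.93 wt% Si.
Second mineral: 84.255 g Si in 274.461 g formula = 30.70 wt% Si.
16.93% − 30.70% gives a difference of -13.77 percentage points.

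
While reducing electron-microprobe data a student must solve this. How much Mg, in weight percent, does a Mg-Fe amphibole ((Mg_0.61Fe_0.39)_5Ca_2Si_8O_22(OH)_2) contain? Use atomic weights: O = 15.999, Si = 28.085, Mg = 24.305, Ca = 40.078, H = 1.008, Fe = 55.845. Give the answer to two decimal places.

8.48 weight percent

Molar mass of (Mg_0.61Fe_0.39)_5Ca_2Si_8O_22(OH)_2: 3.05·24.305 + 1.95·55.845 + 2·40.078 + 8·28.085 + 24·15.999 + 2·1.008 = 873.856 g/mol.
Mass of Mg per formula unit: 3.05 × 24.305 = 74.130 g.
Weight fraction Mg = 74.130 / 873.856 = 0.0848.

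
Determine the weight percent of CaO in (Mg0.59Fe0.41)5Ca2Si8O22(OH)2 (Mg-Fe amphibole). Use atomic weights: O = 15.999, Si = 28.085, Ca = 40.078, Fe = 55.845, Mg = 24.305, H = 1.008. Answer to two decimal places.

Formula mass = 877.010 g/mol.
2 Ca → 2.0000 mol CaO per formula unit; M(CaO) = 56.077, so CaO mass = 112.154 g.
112.154/877.010 × 100 = 12.79 wt%.

12.79 wt%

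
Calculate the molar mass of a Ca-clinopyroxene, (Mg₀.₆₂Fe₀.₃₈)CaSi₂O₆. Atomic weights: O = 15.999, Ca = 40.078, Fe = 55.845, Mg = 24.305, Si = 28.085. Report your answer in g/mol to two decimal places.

228.53 g/mol

M = 0.62(24.305) + 0.38(55.845) + 1(40.078) + 2(28.085) + 6(15.999)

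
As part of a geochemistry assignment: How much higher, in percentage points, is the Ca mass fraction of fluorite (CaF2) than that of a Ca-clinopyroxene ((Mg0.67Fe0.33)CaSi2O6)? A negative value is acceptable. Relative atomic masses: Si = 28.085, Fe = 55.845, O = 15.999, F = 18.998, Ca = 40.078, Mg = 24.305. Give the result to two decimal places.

33.67 percentage points

First mineral: 40.078 g Ca in 78.074 g formula = 51.33 wt% Ca.
Second mineral: 40.078 g Ca in 226.955 g formula = 17.66 wt% Ca.
51.33% − 17.66% gives a difference of 33.67 percentage points.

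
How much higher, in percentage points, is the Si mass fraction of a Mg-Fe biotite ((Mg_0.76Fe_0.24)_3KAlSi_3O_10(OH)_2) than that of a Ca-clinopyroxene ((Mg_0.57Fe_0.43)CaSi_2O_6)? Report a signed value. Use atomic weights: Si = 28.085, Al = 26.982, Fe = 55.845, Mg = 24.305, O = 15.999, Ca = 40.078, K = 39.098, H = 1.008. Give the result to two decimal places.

-5.26 percentage points

M((Mg_0.76Fe_0.24)_3KAlSi_3O_10(OH)_2) = 439.963 g/mol, so wt% Si = 84.255/439.963 × 100 = 19.15%.
M((Mg_0.57Fe_0.43)CaSi_2O_6) = 230.109 g/mol, so wt% Si = 56.170/230.109 × 100 = 24.41%.
19.15 − 24.41 = -5.26 pp.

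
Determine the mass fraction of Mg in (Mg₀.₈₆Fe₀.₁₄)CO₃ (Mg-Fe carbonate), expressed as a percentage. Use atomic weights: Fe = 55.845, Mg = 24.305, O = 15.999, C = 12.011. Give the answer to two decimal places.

M((Mg₀.₈₆Fe₀.₁₄)CO₃) = 88.729 g/mol.
Mg contributes 0.86 × 24.305 = 20.902 g per mole.
20.902/88.729 = 0.2356 → 23.56%.

23.56 wt%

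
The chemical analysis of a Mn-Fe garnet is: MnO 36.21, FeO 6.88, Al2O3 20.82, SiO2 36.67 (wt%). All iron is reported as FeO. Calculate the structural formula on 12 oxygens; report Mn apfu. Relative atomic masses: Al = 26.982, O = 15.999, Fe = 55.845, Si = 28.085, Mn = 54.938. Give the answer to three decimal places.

2.511 Mn apfu

MnO: 36.21/70.937 = 0.51045 mol → 0.51045 mol Mn, 0.51045 mol O.
FeO: 6.88/71.844 = 0.09576 mol → 0.09576 mol Fe, 0.09576 mol O.
Al2O3: 20.82/101.961 = 0.20420 mol → 0.40840 mol Al, 0.61260 mol O.
SiO2: 36.67/60.083 = 0.61032 mol → 0.61032 mol Si, 1.22064 mol O.
Total oxygen = 2.43945 mol. Normalization factor = 12/2.43945 = 4.91914.
Mn per 12 O = 0.51045 × 4.91914 = 2.511.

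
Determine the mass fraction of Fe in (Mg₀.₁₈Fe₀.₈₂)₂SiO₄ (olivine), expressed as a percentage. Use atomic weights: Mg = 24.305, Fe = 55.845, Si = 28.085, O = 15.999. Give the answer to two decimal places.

47.60 wt%

Formula mass = 0.36·24.305 + 1.64·55.845 + 1·28.085 + 4·15.999 = 192.417 g/mol, of which 91.586 g is Fe.
So Fe makes up 91.586/192.417 = 0.4760 of the mass, i.e. 47.60%.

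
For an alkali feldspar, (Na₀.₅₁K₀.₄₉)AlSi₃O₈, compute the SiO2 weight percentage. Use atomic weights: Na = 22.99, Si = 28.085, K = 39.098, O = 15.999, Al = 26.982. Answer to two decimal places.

66.73 wt%

Formula mass = 270.112 g/mol.
3 Si → 3.0000 mol SiO2 per formula unit; M(SiO2) = 60.083, so SiO2 mass = 180.249 g.
180.249/270.112 × 100 = 66.73 wt%.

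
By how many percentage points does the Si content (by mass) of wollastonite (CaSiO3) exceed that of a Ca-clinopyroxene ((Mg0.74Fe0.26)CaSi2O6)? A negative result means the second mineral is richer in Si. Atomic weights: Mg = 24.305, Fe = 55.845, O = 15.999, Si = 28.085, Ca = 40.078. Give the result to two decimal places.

M(CaSiO3) = 116.160 g/mol, so wt% Si = 28.085/116.160 × 100 = 24.18%.
M((Mg0.74Fe0.26)CaSi2O6) = 224.747 g/mol, so wt% Si = 56.170/224.747 × 100 = 24.99%.
24.18 − 24.99 = -0.81 pp.

-0.81 percentage points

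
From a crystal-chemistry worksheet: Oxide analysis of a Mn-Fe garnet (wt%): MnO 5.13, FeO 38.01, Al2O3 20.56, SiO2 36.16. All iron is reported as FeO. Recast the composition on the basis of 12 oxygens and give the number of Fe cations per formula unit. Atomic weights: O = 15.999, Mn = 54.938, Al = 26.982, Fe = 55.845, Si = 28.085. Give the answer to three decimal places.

5.13 wt% MnO ÷ 70.937 g/mol = 0.07232 mol, giving 0.07232 Mn and 0.07232 O.
38.01 wt% FeO ÷ 71.844 g/mol = 0.52906 mol, giving 0.52906 Fe and 0.52906 O.
20.56 wt% Al2O3 ÷ 101.961 g/mol = 0.20165 mol, giving 0.40330 Al and 0.60495 O.
36.16 wt% SiO2 ÷ 60.083 g/mol = 0.60183 mol, giving 0.60183 Si and 1.20366 O.
Oxygen sums to 2.40999; scaling by 12/2.40999 = 4.97927 puts the formula on 12 O.
Fe: 0.52906 × 4.97927 = 2.634 atoms per formula unit.

2.634 Fe apfu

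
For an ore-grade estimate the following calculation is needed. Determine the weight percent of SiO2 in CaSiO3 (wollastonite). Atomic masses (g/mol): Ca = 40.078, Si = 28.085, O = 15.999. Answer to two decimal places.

Molar mass of CaSiO3 = 1×40.078 + 1×28.085 + 3×15.999 = 116.160 g/mol.
Each formula unit contains 1 Si, equivalent to 1/1 = 1.0000 mol SiO2.
M(SiO2) = 1×28.085 + 2×15.999 = 60.083 g/mol.
Mass of SiO2 per formula unit = 1.0000 × 60.083 = 60.083 g.
SiO2 wt% = 60.083 / 116.160 × 100 = 51.72%.

51.72 wt%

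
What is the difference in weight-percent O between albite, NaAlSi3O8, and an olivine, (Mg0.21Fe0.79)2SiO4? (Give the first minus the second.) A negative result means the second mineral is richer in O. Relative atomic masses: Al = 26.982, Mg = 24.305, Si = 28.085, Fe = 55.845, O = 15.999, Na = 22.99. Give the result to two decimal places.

15.22 percentage points

M(NaAlSi3O8) = 262.219 g/mol, so wt% O = 127.992/262.219 × 100 = 48.81%.
M((Mg0.21Fe0.79)2SiO4) = 190.524 g/mol, so wt% O = 63.996/190.524 × 100 = 33.59%.
48.81 − 33.59 = 15.22 pp.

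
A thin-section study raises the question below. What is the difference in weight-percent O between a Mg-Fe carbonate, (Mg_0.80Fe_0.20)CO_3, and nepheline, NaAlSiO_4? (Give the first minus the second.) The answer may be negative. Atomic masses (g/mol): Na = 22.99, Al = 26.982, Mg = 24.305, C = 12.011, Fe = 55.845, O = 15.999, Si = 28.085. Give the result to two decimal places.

O in (Mg_0.80Fe_0.20)CO_3: molar mass 90.621 g/mol; 3×15.999 = 47.997 g → 52.96 wt%.
O in NaAlSiO_4: molar mass 142.053 g/mol; 4×15.999 = 63.996 g → 45.05 wt%.
Difference = 52.96 − 45.05 = 7.91 percentage points.

7.91 percentage points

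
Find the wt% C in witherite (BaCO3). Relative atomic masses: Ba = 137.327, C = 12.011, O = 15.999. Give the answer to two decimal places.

6.09 wt%

M(BaCO3) = 197.335 g/mol.
C contributes 1 × 12.011 = 12.011 g per mole.
12.011/197.335 = 0.0609 → 6.09%.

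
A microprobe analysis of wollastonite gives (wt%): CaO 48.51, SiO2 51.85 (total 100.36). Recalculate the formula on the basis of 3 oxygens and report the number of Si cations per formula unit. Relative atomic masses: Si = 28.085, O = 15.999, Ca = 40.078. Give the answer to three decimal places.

0.999 Si apfu

CaO (M=56.077): mol = 0.86506; Ca = 0.86506, O = 0.86506.
SiO2 (M=60.083): mol = 0.86297; Si = 0.86297, O = 1.72594.
ΣO = 2.59100; factor = 3/ΣO = 1.15785.
Si apfu = 0.86297 × 1.15785 = 0.999.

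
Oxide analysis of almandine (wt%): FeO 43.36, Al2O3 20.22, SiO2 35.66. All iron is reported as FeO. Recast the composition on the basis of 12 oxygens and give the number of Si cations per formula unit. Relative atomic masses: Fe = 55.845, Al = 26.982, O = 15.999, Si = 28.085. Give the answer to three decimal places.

43.36 wt% FeO ÷ 71.844 g/mol = 0.60353 mol, giving 0.60353 Fe and 0.60353 O.
20.22 wt% Al2O3 ÷ 101.961 g/mol = 0.19831 mol, giving 0.39662 Al and 0.59493 O.
35.66 wt% SiO2 ÷ 60.083 g/mol = 0.59351 mol, giving 0.59351 Si and 1.18702 O.
Oxygen sums to 2.38548; scaling by 12/2.38548 = 5.03043 puts the formula on 12 O.
Si: 0.59351 × 5.03043 = 2.986 atoms per formula unit.

2.986 Si apfu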